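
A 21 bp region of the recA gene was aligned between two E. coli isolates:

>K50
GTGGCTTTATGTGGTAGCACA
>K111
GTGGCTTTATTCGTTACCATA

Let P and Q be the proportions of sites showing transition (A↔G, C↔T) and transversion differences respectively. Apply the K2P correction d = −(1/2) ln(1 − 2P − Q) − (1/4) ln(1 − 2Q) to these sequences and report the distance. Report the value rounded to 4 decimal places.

Differing sites — 11:G/T (Tv); 12:T/C (Ti); 14:G/T (Tv); 17:G/C (Tv); 20:C/T (Ti).
Of the 5 differences, 2 transitions and 3 transversions over 21 sites: P = 2/21 = 0.095238, Q = 3/21 = 0.142857.
d = −0.5·ln(0.666667) − 0.25·ln(0.714286) = −0.5·(-0.405465) − 0.25·(-0.336472) = 0.2869.

0.2869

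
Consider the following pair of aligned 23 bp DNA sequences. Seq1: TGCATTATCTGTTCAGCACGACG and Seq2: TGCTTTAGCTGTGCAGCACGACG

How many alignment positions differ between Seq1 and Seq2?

3

Mismatches occur at site 4 (A/T), site 8 (T/G), site 13 (T/G).
That gives 3 mismatches out of 23 aligned sites, so the Hamming distance is 3.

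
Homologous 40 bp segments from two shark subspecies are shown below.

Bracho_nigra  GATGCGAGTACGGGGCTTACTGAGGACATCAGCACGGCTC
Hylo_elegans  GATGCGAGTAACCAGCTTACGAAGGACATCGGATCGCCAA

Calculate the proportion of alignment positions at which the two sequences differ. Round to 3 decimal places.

Differing sites — 11:C/A; 12:G/C; 13:G/C; 14:G/A; 21:T/G; 22:G/A; 31:A/G; 33:C/A; 34:A/T; 37:G/C; 39:T/A; 40:C/A.
There are 12 differences over 40 sites, so p = 12/40 = 0.300.

0.300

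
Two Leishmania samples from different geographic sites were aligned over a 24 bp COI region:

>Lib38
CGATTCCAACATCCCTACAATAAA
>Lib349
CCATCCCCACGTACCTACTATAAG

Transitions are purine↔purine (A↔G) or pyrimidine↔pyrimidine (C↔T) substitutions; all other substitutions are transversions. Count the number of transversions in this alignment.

4

Differing sites — 2:G/C (Tv); 5:T/C (Ti); 8:A/C (Tv); 11:A/G (Ti); 13:C/A (Tv); 19:A/T (Tv); 24:A/G (Ti).
Of the 7 differences, 3 transitions and 4 transversions, so the answer is 4.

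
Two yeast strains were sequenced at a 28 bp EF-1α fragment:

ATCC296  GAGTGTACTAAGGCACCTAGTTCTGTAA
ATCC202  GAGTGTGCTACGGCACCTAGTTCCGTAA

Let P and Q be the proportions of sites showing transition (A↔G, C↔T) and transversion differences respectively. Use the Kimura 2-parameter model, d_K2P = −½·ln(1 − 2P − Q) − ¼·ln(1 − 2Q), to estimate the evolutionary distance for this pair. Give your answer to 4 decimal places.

Differing sites — 7:A/G (Ti); 11:A/C (Tv); 24:T/C (Ti).
Of the 3 differences, 2 transitions and 1 transversion over 28 sites: P = 2/28 = 0.071429, Q = 1/28 = 0.035714.
d = −0.5·ln(0.821428) − 0.25·ln(0.928572) = −0.5·(-0.196711) − 0.25·(-0.074107) = 0.1169.

0.1169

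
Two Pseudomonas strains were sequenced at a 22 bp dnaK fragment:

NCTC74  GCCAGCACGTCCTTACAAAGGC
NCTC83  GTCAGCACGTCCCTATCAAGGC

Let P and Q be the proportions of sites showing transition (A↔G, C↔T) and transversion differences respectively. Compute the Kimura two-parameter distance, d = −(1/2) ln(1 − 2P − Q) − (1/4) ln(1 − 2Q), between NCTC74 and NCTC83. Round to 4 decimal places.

0.2153

Differing sites — 2:C/T (Ti); 13:T/C (Ti); 16:C/T (Ti); 17:A/C (Tv).
Of the 4 differences, 3 transitions and 1 transversion over 22 sites: P = 3/22 = 0.136364, Q = 1/22 = 0.045455.
d = −0.5·ln(0.681817) − 0.25·ln(0.909090) = −0.5·(-0.382994) − 0.25·(-0.095311) = 0.2153.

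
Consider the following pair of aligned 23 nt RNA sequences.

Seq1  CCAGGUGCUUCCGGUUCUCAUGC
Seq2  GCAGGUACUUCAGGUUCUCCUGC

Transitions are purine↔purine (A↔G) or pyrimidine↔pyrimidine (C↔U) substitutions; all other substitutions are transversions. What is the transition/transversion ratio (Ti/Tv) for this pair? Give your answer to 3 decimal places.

0.333

The sequences differ at positions 1 (C/G, transversion), 7 (G/A, transition), 12 (C/A, transversion), 20 (A/C, transversion).
Of the 4 differences, 1 transition and 3 transversions, so Ti/Tv = 1/3 = 0.333.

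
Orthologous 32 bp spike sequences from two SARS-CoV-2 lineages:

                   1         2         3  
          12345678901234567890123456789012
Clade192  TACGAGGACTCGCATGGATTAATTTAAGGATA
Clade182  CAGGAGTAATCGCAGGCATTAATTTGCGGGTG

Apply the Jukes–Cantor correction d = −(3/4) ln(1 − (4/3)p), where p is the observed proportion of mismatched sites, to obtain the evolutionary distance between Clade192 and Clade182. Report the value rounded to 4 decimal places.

0.4042

Differing sites — 1:T/C; 3:C/G; 7:G/T; 9:C/A; 15:T/G; 17:G/C; 26:A/G; 27:A/C; 30:A/G; 32:A/G.
p = 10/32 = 0.312500.
d = −0.75 · ln(1 − (4/3)·0.312500) = −0.75 · ln(0.583333) = −0.75 · (-0.538997) = 0.4042.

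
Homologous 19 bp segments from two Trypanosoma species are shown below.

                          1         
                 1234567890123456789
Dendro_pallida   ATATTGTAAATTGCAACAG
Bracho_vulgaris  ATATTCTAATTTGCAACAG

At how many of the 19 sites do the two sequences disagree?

2

The sequences differ at positions 6 (G/C), 10 (A/T).
That gives 2 mismatches out of 19 aligned sites, so the Hamming distance is 2.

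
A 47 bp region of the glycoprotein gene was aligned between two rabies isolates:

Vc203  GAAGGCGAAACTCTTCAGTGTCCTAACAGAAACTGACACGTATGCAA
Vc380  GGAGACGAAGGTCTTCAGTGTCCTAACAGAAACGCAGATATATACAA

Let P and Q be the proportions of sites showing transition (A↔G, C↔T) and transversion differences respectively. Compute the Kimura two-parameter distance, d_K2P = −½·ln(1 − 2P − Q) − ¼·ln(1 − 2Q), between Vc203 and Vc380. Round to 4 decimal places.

Mismatches occur at site 2 (A/G, transition), site 5 (G/A, transition), site 10 (A/G, transition), site 11 (C/G, transversion), site 34 (T/G, transversion), site 35 (G/C, transversion), site 37 (C/G, transversion), site 39 (C/T, transition), site 40 (G/A, transition), site 44 (G/A, transition).
Of the 10 differences, 6 transitions and 4 transversions over 47 sites: P = 6/47 = 0.127660, Q = 4/47 = 0.085106.
d = −0.5·ln(0.659574) − 0.25·ln(0.829788) = −0.5·(-0.416161) − 0.25·(-0.186585) = 0.2547.

0.2547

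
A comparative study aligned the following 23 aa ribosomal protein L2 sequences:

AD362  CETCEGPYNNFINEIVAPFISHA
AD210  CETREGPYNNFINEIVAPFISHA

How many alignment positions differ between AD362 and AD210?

1

Differing sites — 4:C/R.
That gives 1 mismatch out of 23 aligned sites, so the Hamming distance is 1.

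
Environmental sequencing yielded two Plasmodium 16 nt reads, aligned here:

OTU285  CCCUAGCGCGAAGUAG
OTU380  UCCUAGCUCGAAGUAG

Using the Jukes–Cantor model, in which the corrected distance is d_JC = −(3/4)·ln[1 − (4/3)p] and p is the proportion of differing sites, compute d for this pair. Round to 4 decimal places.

0.1367

Differing sites — 1:C/U; 8:G/U.
p = 2/16 = 0.125000.
d = −0.75 · ln(1 − (4/3)·0.125000) = −0.75 · ln(0.833333) = −0.75 · (-0.182322) = 0.1367.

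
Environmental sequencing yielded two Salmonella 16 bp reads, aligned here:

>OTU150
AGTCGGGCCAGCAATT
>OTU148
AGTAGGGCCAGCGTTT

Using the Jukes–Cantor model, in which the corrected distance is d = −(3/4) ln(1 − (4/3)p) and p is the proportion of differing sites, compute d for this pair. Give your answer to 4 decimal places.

Mismatches occur at site 4 (C/A), site 13 (A/G), site 14 (A/T).
p = 3/16 = 0.187500.
d = −0.75 · ln(1 − (4/3)·0.187500) = −0.75 · ln(0.750000) = −0.75 · (-0.287682) = 0.2158.

0.2158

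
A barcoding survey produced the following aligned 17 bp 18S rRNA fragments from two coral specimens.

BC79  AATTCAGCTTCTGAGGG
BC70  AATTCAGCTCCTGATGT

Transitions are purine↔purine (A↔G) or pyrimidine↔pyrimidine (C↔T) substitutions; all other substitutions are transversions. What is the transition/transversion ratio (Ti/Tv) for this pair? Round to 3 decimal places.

0.500

The sequences differ at positions 10 (T/C, transition), 15 (G/T, transversion), 17 (G/T, transversion).
Of the 3 differences, 1 transition and 2 transversions, so Ti/Tv = 1/2 = 0.500.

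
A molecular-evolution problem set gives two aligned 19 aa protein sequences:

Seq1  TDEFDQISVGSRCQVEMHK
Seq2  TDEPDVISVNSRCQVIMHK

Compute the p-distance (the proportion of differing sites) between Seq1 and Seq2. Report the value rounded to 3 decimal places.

0.211

Mismatches occur at site 4 (F/P), site 6 (Q/V), site 10 (G/N), site 16 (E/I).
There are 4 differences over 19 sites, so p = 4/19 = 0.211.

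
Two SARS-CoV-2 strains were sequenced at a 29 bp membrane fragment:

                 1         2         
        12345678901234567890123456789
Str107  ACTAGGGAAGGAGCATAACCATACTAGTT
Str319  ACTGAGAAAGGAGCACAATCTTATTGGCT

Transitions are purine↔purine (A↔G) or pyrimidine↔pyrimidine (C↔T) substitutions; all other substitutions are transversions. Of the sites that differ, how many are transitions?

8

The sequences differ at positions 4 (A/G, transition), 5 (G/A, transition), 7 (G/A, transition), 16 (T/C, transition), 19 (C/T, transition), 21 (A/T, transversion), 24 (C/T, transition), 26 (A/G, transition), 28 (T/C, transition).
Of the 9 differences, 8 transitions and 1 transversion, so the answer is 8.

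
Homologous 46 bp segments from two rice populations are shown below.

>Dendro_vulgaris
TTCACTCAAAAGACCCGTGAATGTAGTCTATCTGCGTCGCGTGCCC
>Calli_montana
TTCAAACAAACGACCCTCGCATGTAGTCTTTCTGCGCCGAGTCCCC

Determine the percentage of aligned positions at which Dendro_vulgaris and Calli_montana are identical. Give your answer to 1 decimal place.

Mismatches occur at site 5 (C/A), site 6 (T/A), site 11 (A/C), site 17 (G/T), site 18 (T/C), site 20 (A/C), site 30 (A/T), site 37 (T/C), site 40 (C/A), site 43 (G/C).
36 of the 46 sites match, so the percent identity is 36/46 × 100 = 78.3%.

78.3%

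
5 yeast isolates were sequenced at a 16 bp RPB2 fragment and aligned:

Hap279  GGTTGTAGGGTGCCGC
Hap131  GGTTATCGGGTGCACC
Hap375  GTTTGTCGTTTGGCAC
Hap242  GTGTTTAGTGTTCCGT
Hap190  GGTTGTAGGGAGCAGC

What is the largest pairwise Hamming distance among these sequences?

Pairwise Hamming distances:
  Hap279 vs Hap131: 4
  Hap279 vs Hap375: 6
  Hap279 vs Hap242: 6
  Hap279 vs Hap190: 2
  Hap131 vs Hap375: 7
  Hap131 vs Hap242: 9
  Hap131 vs Hap190: 4
  Hap375 vs Hap242: 8
  Hap375 vs Hap190: 8
  Hap242 vs Hap190: 8
The largest is 9, between Hap131 and Hap242.

9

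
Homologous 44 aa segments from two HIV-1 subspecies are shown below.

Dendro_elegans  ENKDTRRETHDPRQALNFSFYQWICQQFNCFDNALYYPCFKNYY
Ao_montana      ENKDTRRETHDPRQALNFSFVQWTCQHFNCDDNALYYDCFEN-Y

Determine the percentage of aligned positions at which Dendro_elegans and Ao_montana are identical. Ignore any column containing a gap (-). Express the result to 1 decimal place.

86.0%

Excluding the 1 gap column leaves 43 comparable sites.
Mismatches occur at site 21 (Y↔V), site 24 (I↔T), site 27 (Q↔H), site 31 (F↔D), site 38 (P↔D), site 41 (K↔E).
37 of the 43 comparable sites match, so the percent identity is 37/43 × 100 = 86.0%.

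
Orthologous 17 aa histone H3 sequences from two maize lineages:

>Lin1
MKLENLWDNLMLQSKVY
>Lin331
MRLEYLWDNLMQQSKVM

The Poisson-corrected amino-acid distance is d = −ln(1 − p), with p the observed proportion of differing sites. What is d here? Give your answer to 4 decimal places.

Mismatches occur at site 2 (K↔R), site 5 (N↔Y), site 12 (L↔Q), site 17 (Y↔M).
p = 4/17 = 0.235294.
d = −ln(1 − 0.235294) = −ln(0.764706) = 0.2683.

0.2683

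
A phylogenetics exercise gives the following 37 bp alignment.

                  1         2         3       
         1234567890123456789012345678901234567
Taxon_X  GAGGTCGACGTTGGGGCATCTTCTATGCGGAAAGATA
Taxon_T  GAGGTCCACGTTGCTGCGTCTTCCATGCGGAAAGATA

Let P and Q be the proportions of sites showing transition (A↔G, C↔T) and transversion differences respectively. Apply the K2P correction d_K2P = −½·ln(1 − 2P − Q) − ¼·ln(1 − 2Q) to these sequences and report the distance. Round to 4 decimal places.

Differing sites — 7:G/C (Tv); 14:G/C (Tv); 15:G/T (Tv); 18:A/G (Ti); 24:T/C (Ti).
Of the 5 differences, 2 transitions and 3 transversions over 37 sites: P = 2/37 = 0.054054, Q = 3/37 = 0.081081.
d = −0.5·ln(0.810811) − 0.25·ln(0.837838) = −0.5·(-0.209720) − 0.25·(-0.176931) = 0.1491.

0.1491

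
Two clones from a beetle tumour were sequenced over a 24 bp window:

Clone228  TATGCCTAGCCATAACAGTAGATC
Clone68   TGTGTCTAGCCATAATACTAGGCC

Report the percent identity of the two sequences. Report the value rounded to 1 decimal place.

Mismatches occur at site 2 (A↔G), site 5 (C↔T), site 16 (C↔T), site 18 (G↔C), site 22 (A↔G), site 23 (T↔C).
18 of the 24 sites match, so the percent identity is 18/24 × 100 = 75.0%.

75.0%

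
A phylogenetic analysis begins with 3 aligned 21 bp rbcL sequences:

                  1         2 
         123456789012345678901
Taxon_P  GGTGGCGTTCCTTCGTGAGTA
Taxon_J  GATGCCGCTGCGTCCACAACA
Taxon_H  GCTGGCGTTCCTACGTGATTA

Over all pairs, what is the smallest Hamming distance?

Pairwise Hamming distances:
  Taxon_P vs Taxon_J: 10
  Taxon_P vs Taxon_H: 3
  Taxon_J vs Taxon_H: 11
The smallest is 3, between Taxon_P and Taxon_H.

3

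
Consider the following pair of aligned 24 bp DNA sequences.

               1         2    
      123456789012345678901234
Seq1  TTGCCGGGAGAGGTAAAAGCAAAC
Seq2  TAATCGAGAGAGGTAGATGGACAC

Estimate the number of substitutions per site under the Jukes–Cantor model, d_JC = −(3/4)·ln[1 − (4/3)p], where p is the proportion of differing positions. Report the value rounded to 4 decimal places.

0.4408

Mismatches occur at site 2 (T→A), site 3 (G→A), site 4 (C→T), site 7 (G→A), site 16 (A→G), site 18 (A→T), site 20 (C→G), site 22 (A→C).
p = 8/24 = 0.333333.
d = −0.75 · ln(1 − (4/3)·0.333333) = −0.75 · ln(0.555556) = −0.75 · (-0.587786) = 0.4408.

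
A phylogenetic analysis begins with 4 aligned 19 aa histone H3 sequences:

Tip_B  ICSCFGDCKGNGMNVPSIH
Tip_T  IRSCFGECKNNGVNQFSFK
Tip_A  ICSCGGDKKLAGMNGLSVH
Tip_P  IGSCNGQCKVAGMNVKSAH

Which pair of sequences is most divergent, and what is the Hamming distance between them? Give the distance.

11

Pairwise Hamming distances:
  Tip_B vs Tip_T: 8
  Tip_B vs Tip_A: 7
  Tip_B vs Tip_P: 7
  Tip_T vs Tip_A: 11
  Tip_T vs Tip_P: 10
  Tip_A vs Tip_P: 8
The largest is 11, between Tip_T and Tip_A.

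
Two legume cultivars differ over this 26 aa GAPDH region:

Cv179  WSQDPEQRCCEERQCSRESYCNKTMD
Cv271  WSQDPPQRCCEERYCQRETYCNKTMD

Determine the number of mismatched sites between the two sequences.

4

Differing sites — 6:E/P; 14:Q/Y; 16:S/Q; 19:S/T.
That gives 4 mismatches out of 26 aligned sites, so the Hamming distance is 4.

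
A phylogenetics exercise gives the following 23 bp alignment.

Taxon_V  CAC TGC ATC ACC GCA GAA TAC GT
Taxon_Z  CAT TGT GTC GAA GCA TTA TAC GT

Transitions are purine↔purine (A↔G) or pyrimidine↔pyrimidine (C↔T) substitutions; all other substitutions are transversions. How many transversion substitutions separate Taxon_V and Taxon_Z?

The sequences differ at positions 3 (C/T, transition), 6 (C/T, transition), 7 (A/G, transition), 10 (A/G, transition), 11 (C/A, transversion), 12 (C/A, transversion), 16 (G/T, transversion), 17 (A/T, transversion).
Of the 8 differences, 4 transitions and 4 transversions, so the answer is 4.

4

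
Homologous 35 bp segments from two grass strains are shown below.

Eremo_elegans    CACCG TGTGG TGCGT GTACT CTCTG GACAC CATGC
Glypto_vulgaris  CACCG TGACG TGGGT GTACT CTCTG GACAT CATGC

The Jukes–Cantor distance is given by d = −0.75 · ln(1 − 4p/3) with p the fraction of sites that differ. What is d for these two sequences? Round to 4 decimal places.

Differing sites — 8:T/A; 9:G/C; 13:C/G; 30:C/T.
p = 4/35 = 0.114286.
d = −0.75 · ln(1 − (4/3)·0.114286) = −0.75 · ln(0.847619) = −0.75 · (-0.165324) = 0.1240.

0.1240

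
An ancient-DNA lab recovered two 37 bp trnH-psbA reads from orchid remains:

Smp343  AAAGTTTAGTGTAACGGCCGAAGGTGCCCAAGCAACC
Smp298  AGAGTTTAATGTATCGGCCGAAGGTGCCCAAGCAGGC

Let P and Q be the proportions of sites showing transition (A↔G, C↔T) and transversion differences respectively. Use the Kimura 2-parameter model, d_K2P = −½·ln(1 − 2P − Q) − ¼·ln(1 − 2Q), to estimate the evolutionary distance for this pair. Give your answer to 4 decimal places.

0.1504

Differing sites — 2:A/G (Ti); 9:G/A (Ti); 14:A/T (Tv); 35:A/G (Ti); 36:C/G (Tv).
Of the 5 differences, 3 transitions and 2 transversions over 37 sites: P = 3/37 = 0.081081, Q = 2/37 = 0.054054.
d = −0.5·ln(0.783784) − 0.25·ln(0.891892) = −0.5·(-0.243622) − 0.25·(-0.114410) = 0.1504.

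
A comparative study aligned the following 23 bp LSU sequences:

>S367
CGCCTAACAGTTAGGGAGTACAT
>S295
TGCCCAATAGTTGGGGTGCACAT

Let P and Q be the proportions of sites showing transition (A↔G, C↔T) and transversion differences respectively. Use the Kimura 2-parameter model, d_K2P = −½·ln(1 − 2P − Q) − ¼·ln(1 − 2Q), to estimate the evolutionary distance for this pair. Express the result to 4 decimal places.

0.3480

Mismatches occur at site 1 (C↔T, transition), site 5 (T↔C, transition), site 8 (C↔T, transition), site 13 (A↔G, transition), site 17 (A↔T, transversion), site 19 (T↔C, transition).
Of the 6 differences, 5 transitions and 1 transversion over 23 sites: P = 5/23 = 0.217391, Q = 1/23 = 0.043478.
d = −0.5·ln(0.521740) − 0.25·ln(0.913044) = −0.5·(-0.650586) − 0.25·(-0.090971) = 0.3480.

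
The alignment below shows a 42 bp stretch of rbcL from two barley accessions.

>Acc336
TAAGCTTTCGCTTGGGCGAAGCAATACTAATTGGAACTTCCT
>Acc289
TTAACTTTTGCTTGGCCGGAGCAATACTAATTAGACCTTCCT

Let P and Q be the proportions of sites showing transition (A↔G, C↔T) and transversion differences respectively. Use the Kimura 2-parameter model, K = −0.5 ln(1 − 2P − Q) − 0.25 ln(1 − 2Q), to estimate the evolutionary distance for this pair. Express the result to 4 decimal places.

Differing sites — 2:A/T (Tv); 4:G/A (Ti); 9:C/T (Ti); 16:G/C (Tv); 19:A/G (Ti); 33:G/A (Ti); 36:A/C (Tv).
Of the 7 differences, 4 transitions and 3 transversions over 42 sites: P = 4/42 = 0.095238, Q = 3/42 = 0.071429.
d = −0.5·ln(0.738095) − 0.25·ln(0.857142) = −0.5·(-0.303683) − 0.25·(-0.154152) = 0.1904.

0.1904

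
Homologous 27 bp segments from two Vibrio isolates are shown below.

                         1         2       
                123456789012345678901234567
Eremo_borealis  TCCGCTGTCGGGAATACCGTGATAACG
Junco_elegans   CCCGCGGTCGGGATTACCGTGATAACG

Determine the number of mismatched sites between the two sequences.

Mismatches occur at site 1 (T↔C), site 6 (T↔G), site 14 (A↔T).
That gives 3 mismatches out of 27 aligned sites, so the Hamming distance is 3.

3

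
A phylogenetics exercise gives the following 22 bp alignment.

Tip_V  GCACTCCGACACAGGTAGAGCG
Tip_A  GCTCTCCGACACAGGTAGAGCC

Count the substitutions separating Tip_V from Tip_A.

2

The sequences differ at positions 3 (A/T), 22 (G/C).
That gives 2 mismatches out of 22 aligned sites, so the Hamming distance is 2.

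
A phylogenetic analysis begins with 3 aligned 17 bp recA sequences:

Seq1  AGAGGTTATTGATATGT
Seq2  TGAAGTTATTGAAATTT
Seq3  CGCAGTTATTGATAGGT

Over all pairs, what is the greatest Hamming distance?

5

Pairwise Hamming distances:
  Seq1 vs Seq2: 4
  Seq1 vs Seq3: 4
  Seq2 vs Seq3: 5
The largest is 5, between Seq2 and Seq3.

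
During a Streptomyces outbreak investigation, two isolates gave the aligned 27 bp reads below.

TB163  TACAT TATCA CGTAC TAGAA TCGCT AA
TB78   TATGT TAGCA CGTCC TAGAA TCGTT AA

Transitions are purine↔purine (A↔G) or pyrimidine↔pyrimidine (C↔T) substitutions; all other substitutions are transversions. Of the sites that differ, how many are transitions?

Mismatches occur at site 3 (C/T, transition), site 4 (A/G, transition), site 8 (T/G, transversion), site 14 (A/C, transversion), site 24 (C/T, transition).
Of the 5 differences, 3 transitions and 2 transversions, so the answer is 3.

3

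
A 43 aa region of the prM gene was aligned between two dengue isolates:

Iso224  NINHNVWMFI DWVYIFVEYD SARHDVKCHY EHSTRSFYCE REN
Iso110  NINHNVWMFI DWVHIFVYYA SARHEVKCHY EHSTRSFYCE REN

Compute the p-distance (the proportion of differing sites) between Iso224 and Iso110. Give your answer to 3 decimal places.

0.093

The sequences differ at positions 14 (Y/H), 18 (E/Y), 20 (D/A), 25 (D/E).
There are 4 differences over 43 sites, so p = 4/43 = 0.093.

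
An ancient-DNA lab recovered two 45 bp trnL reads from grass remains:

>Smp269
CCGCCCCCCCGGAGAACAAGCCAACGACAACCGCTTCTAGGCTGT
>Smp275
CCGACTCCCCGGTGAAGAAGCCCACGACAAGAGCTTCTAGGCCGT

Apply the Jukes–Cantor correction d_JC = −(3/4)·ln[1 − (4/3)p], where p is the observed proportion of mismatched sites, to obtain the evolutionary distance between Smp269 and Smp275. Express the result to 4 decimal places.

0.2029

Mismatches occur at site 4 (C↔A), site 6 (C↔T), site 13 (A↔T), site 17 (C↔G), site 23 (A↔C), site 31 (C↔G), site 32 (C↔A), site 43 (T↔C).
p = 8/45 = 0.177778.
d = −0.75 · ln(1 − (4/3)·0.177778) = −0.75 · ln(0.762963) = −0.75 · (-0.270546) = 0.2029.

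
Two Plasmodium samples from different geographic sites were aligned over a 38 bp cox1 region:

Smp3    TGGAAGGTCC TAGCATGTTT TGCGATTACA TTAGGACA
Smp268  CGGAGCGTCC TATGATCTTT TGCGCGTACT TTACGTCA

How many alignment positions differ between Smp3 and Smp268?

11

The sequences differ at positions 1 (T/C), 5 (A/G), 6 (G/C), 13 (G/T), 14 (C/G), 17 (G/C), 25 (A/C), 26 (T/G), 30 (A/T), 34 (G/C), 36 (A/T).
That gives 11 mismatches out of 38 aligned sites, so the Hamming distance is 11.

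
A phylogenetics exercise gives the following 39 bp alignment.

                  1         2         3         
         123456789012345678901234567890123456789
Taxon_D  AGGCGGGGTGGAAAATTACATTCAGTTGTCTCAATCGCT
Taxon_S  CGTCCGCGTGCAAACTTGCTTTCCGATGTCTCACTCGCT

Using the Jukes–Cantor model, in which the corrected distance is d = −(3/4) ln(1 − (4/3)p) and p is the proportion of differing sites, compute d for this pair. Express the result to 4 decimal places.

Differing sites — 1:A/C; 3:G/T; 5:G/C; 7:G/C; 11:G/C; 15:A/C; 18:A/G; 20:A/T; 24:A/C; 26:T/A; 34:A/C.
p = 11/39 = 0.282051.
d = −0.75 · ln(1 − (4/3)·0.282051) = −0.75 · ln(0.623932) = −0.75 · (-0.471714) = 0.3538.

0.3538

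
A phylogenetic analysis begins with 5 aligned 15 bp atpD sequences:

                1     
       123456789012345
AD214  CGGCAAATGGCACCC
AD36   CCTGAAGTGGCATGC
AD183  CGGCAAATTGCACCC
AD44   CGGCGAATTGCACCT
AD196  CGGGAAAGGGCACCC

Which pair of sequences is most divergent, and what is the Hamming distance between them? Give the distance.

9

Pairwise Hamming distances:
  AD214 vs AD36: 6
  AD214 vs AD183: 1
  AD214 vs AD44: 3
  AD214 vs AD196: 2
  AD36 vs AD183: 7
  AD36 vs AD44: 9
  AD36 vs AD196: 6
  AD183 vs AD44: 2
  AD183 vs AD196: 3
  AD44 vs AD196: 5
The largest is 9, between AD36 and AD44.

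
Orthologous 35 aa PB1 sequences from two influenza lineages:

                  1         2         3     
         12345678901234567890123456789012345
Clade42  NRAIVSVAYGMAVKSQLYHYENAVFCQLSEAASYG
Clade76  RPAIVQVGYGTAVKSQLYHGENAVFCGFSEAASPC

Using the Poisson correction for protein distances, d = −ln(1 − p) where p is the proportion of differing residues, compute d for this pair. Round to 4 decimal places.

0.3365

The sequences differ at positions 1 (N/R), 2 (R/P), 6 (S/Q), 8 (A/G), 11 (M/T), 20 (Y/G), 27 (Q/G), 28 (L/F), 34 (Y/P), 35 (G/C).
p = 10/35 = 0.285714.
d = −ln(1 − 0.285714) = −ln(0.714286) = 0.3365.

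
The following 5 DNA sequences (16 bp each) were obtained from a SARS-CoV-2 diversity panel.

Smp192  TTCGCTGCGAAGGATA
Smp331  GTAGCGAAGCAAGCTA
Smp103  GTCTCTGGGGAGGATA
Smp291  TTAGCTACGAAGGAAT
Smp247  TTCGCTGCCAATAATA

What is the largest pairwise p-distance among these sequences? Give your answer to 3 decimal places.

0.625

Pairwise Hamming distances:
  Smp192 vs Smp331: 8
  Smp192 vs Smp103: 4
  Smp192 vs Smp291: 4
  Smp192 vs Smp247: 3
  Smp331 vs Smp103: 8
  Smp331 vs Smp291: 8
  Smp331 vs Smp247: 10
  Smp103 vs Smp291: 8
  Smp103 vs Smp247: 7
  Smp291 vs Smp247: 7
The largest is 10 mismatches, between Smp331 and Smp247; p = 10/16 = 0.625.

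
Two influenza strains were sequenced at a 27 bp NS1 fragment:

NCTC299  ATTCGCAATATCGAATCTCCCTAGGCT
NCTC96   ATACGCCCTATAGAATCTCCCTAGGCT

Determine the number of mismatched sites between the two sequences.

4

Differing sites — 3:T/A; 7:A/C; 8:A/C; 12:C/A.
That gives 4 mismatches out of 27 aligned sites, so the Hamming distance is 4.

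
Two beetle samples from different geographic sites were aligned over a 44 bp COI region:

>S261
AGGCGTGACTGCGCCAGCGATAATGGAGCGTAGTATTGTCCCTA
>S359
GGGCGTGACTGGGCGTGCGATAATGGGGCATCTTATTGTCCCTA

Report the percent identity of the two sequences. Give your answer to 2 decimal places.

The sequences differ at positions 1 (A/G), 12 (C/G), 15 (C/G), 16 (A/T), 27 (A/G), 30 (G/A), 32 (A/C), 33 (G/T).
36 of the 44 sites match, so the percent identity is 36/44 × 100 = 81.82%.

81.82%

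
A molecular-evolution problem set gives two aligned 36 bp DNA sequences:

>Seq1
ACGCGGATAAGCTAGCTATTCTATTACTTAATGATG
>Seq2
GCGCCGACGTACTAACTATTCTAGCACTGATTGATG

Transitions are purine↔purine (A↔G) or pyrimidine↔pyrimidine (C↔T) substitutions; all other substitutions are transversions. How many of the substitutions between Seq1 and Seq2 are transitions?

6

The sequences differ at positions 1 (A/G, transition), 5 (G/C, transversion), 8 (T/C, transition), 9 (A/G, transition), 10 (A/T, transversion), 11 (G/A, transition), 15 (G/A, transition), 24 (T/G, transversion), 25 (T/C, transition), 29 (T/G, transversion), 31 (A/T, transversion).
Of the 11 differences, 6 transitions and 5 transversions, so the answer is 6.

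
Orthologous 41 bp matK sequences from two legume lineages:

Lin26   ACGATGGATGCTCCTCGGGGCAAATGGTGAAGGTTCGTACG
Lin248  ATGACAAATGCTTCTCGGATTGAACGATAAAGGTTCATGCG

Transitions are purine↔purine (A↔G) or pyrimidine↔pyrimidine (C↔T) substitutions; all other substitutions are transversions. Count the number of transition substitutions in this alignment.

13

Mismatches occur at site 2 (C↔T, transition), site 5 (T↔C, transition), site 6 (G↔A, transition), site 7 (G↔A, transition), site 13 (C↔T, transition), site 19 (G↔A, transition), site 20 (G↔T, transversion), site 21 (C↔T, transition), site 22 (A↔G, transition), site 25 (T↔C, transition), site 27 (G↔A, transition), site 29 (G↔A, transition), site 37 (G↔A, transition), site 39 (A↔G, transition).
Of the 14 differences, 13 transitions and 1 transversion, so the answer is 13.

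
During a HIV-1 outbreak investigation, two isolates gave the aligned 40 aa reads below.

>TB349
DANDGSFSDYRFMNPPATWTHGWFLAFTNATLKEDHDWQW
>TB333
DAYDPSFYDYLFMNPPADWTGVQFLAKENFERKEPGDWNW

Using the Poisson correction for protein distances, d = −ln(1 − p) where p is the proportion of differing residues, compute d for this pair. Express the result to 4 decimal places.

0.5108

Differing sites — 3:N/Y; 5:G/P; 8:S/Y; 11:R/L; 18:T/D; 21:H/G; 22:G/V; 23:W/Q; 27:F/K; 28:T/E; 30:A/F; 31:T/E; 32:L/R; 35:D/P; 36:H/G; 39:Q/N.
p = 16/40 = 0.400000.
d = −ln(1 − 0.400000) = −ln(0.600000) = 0.5108.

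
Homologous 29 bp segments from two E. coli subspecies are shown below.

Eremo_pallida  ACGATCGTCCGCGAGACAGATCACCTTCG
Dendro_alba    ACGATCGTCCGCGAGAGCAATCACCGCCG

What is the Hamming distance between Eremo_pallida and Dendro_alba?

Differing sites — 17:C/G; 18:A/C; 19:G/A; 26:T/G; 27:T/C.
That gives 5 mismatches out of 29 aligned sites, so the Hamming distance is 5.

5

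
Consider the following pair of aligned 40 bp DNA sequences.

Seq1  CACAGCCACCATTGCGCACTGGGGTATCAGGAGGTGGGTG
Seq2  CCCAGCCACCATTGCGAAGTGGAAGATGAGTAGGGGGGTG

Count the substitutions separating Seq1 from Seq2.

9

The sequences differ at positions 2 (A/C), 17 (C/A), 19 (C/G), 23 (G/A), 24 (G/A), 25 (T/G), 28 (C/G), 31 (G/T), 35 (T/G).
That gives 9 mismatches out of 40 aligned sites, so the Hamming distance is 9.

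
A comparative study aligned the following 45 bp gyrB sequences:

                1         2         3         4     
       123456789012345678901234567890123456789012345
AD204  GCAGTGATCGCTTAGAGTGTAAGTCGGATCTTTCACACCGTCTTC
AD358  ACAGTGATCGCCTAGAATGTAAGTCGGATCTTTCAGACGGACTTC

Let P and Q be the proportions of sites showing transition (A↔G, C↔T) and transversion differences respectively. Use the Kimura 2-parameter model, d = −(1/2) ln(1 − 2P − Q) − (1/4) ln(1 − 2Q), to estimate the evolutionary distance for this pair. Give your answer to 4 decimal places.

Differing sites — 1:G/A (Ti); 12:T/C (Ti); 17:G/A (Ti); 36:C/G (Tv); 39:C/G (Tv); 41:T/A (Tv).
Of the 6 differences, 3 transitions and 3 transversions over 45 sites: P = 3/45 = 0.066667, Q = 3/45 = 0.066667.
d = −0.5·ln(0.799999) − 0.25·ln(0.866666) = −0.5·(-0.223145) − 0.25·(-0.143102) = 0.1473.

0.1473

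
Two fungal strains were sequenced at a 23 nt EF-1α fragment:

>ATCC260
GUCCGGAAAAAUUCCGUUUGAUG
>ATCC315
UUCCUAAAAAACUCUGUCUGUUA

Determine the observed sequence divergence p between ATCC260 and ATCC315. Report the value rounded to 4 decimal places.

0.3478

Mismatches occur at site 1 (G→U), site 5 (G→U), site 6 (G→A), site 12 (U→C), site 15 (C→U), site 18 (U→C), site 21 (A→U), site 23 (G→A).
There are 8 differences over 23 sites, so p = 8/23 = 0.3478.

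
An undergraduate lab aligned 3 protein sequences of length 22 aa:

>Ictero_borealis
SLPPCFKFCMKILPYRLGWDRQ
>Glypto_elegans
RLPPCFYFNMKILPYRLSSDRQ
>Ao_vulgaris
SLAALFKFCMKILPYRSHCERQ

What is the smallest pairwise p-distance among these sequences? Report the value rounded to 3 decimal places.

Pairwise Hamming distances:
  Ictero_borealis vs Glypto_elegans: 5
  Ictero_borealis vs Ao_vulgaris: 7
  Glypto_elegans vs Ao_vulgaris: 10
The smallest is 5 mismatches, between Ictero_borealis and Glypto_elegans; p = 5/22 = 0.227.

0.227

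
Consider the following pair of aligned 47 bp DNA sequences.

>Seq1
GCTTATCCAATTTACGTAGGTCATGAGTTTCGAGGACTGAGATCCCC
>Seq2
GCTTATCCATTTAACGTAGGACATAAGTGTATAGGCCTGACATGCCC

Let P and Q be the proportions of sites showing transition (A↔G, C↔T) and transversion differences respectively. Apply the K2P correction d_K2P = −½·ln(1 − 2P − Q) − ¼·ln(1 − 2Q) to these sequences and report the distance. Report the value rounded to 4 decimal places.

Differing sites — 10:A/T (Tv); 13:T/A (Tv); 21:T/A (Tv); 25:G/A (Ti); 29:T/G (Tv); 31:C/A (Tv); 32:G/T (Tv); 36:A/C (Tv); 41:G/C (Tv); 44:C/G (Tv).
Of the 10 differences, 1 transition and 9 transversions over 47 sites: P = 1/47 = 0.021277, Q = 9/47 = 0.191489.
d = −0.5·ln(0.765957) − 0.25·ln(0.617022) = −0.5·(-0.266629) − 0.25·(-0.482851) = 0.2540.

0.2540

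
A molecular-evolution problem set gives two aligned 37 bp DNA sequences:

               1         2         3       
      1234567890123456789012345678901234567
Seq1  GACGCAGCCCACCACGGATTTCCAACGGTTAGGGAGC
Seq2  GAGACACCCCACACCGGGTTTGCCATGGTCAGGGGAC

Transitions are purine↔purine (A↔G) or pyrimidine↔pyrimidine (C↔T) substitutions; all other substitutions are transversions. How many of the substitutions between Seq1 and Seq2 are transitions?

The sequences differ at positions 3 (C/G, transversion), 4 (G/A, transition), 7 (G/C, transversion), 13 (C/A, transversion), 14 (A/C, transversion), 18 (A/G, transition), 22 (C/G, transversion), 24 (A/C, transversion), 26 (C/T, transition), 30 (T/C, transition), 35 (A/G, transition), 36 (G/A, transition).
Of the 12 differences, 6 transitions and 6 transversions, so the answer is 6.

6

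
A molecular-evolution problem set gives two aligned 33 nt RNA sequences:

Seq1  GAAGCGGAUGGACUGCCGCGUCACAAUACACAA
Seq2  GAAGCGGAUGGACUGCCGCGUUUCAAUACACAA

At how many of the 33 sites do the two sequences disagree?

2

The sequences differ at positions 22 (C/U), 23 (A/U).
That gives 2 mismatches out of 33 aligned sites, so the Hamming distance is 2.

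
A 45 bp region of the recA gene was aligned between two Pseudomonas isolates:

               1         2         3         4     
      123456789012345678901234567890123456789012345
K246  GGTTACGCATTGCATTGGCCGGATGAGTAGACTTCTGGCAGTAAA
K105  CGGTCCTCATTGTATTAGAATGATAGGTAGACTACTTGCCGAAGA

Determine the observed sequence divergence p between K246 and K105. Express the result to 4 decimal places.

0.3556

Differing sites — 1:G/C; 3:T/G; 5:A/C; 7:G/T; 13:C/T; 17:G/A; 19:C/A; 20:C/A; 21:G/T; 25:G/A; 26:A/G; 34:T/A; 37:G/T; 40:A/C; 42:T/A; 44:A/G.
There are 16 differences over 45 sites, so p = 16/45 = 0.3556.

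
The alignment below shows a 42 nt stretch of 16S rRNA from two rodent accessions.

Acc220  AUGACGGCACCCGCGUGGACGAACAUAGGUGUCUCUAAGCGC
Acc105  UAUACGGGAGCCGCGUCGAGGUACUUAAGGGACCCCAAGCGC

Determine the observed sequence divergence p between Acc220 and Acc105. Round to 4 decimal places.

0.3333

Differing sites — 1:A/U; 2:U/A; 3:G/U; 8:C/G; 10:C/G; 17:G/C; 20:C/G; 22:A/U; 25:A/U; 28:G/A; 30:U/G; 32:U/A; 34:U/C; 36:U/C.
There are 14 differences over 42 sites, so p = 14/42 = 0.3333.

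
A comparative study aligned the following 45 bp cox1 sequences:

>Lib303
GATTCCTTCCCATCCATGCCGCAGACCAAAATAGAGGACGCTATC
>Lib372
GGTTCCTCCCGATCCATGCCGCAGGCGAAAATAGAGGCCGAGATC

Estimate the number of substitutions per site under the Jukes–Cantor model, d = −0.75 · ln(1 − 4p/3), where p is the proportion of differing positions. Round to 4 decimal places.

Differing sites — 2:A/G; 8:T/C; 11:C/G; 25:A/G; 27:C/G; 38:A/C; 41:C/A; 42:T/G.
p = 8/45 = 0.177778.
d = −0.75 · ln(1 − (4/3)·0.177778) = −0.75 · ln(0.762963) = −0.75 · (-0.270546) = 0.2029.

0.2029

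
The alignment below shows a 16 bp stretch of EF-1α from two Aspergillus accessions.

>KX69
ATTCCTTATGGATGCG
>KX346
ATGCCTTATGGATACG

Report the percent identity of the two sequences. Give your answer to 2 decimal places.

The sequences differ at positions 3 (T/G), 14 (G/A).
14 of the 16 sites match, so the percent identity is 14/16 × 100 = 87.50%.

87.50%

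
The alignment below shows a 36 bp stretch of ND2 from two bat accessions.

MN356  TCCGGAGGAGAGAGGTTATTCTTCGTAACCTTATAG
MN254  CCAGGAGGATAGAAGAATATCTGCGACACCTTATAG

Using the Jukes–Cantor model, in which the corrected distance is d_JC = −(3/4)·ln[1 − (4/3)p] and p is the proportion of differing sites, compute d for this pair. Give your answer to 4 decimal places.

0.3924

Differing sites — 1:T/C; 3:C/A; 10:G/T; 14:G/A; 16:T/A; 17:T/A; 18:A/T; 19:T/A; 23:T/G; 26:T/A; 27:A/C.
p = 11/36 = 0.305556.
d = −0.75 · ln(1 − (4/3)·0.305556) = −0.75 · ln(0.592592) = −0.75 · (-0.523249) = 0.3924.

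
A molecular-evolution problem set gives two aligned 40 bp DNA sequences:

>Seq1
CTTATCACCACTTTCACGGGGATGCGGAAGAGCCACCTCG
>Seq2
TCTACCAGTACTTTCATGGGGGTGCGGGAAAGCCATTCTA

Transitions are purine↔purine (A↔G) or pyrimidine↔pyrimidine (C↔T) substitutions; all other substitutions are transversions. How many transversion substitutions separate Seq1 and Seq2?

1

The sequences differ at positions 1 (C/T, transition), 2 (T/C, transition), 5 (T/C, transition), 8 (C/G, transversion), 9 (C/T, transition), 17 (C/T, transition), 22 (A/G, transition), 28 (A/G, transition), 30 (G/A, transition), 36 (C/T, transition), 37 (C/T, transition), 38 (T/C, transition), 39 (C/T, transition), 40 (G/A, transition).
Of the 14 differences, 13 transitions and 1 transversion, so the answer is 1.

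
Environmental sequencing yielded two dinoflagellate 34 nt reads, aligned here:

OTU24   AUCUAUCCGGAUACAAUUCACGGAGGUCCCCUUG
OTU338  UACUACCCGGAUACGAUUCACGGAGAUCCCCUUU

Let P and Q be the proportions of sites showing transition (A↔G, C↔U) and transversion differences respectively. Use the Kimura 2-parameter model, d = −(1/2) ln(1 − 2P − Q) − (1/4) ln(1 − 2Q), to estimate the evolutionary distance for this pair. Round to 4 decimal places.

The sequences differ at positions 1 (A/U, transversion), 2 (U/A, transversion), 6 (U/C, transition), 15 (A/G, transition), 26 (G/A, transition), 34 (G/U, transversion).
Of the 6 differences, 3 transitions and 3 transversions over 34 sites: P = 3/34 = 0.088235, Q = 3/34 = 0.088235.
d = −0.5·ln(0.735295) − 0.25·ln(0.823530) = −0.5·(-0.307483) − 0.25·(-0.194155) = 0.2023.

0.2023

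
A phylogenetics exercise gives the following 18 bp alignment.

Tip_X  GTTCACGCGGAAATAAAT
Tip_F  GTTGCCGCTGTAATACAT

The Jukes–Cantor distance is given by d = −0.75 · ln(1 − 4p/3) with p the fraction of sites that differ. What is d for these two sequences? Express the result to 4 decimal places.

0.3470

Differing sites — 4:C/G; 5:A/C; 9:G/T; 11:A/T; 16:A/C.
p = 5/18 = 0.277778.
d = −0.75 · ln(1 − (4/3)·0.277778) = −0.75 · ln(0.629629) = −0.75 · (-0.462625) = 0.3470.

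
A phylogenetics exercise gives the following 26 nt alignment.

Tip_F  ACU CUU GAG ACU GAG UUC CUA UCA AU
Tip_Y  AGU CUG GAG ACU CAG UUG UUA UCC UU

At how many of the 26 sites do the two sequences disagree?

7

The sequences differ at positions 2 (C/G), 6 (U/G), 13 (G/C), 18 (C/G), 19 (C/U), 24 (A/C), 25 (A/U).
That gives 7 mismatches out of 26 aligned sites, so the Hamming distance is 7.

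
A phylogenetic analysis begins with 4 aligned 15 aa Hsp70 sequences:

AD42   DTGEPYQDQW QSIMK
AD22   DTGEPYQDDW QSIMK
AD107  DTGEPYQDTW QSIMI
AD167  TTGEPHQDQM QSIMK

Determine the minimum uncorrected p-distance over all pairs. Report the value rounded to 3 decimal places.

Pairwise Hamming distances:
  AD42 vs AD22: 1
  AD42 vs AD107: 2
  AD42 vs AD167: 3
  AD22 vs AD107: 2
  AD22 vs AD167: 4
  AD107 vs AD167: 5
The smallest is 1 mismatch, between AD42 and AD22; p = 1/15 = 0.067.

0.067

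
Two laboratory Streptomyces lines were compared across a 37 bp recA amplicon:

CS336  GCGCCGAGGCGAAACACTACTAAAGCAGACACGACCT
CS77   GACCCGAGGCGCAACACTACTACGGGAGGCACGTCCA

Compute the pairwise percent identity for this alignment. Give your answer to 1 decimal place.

The sequences differ at positions 2 (C/A), 3 (G/C), 12 (A/C), 23 (A/C), 24 (A/G), 26 (C/G), 29 (A/G), 34 (A/T), 37 (T/A).
28 of the 37 sites match, so the percent identity is 28/37 × 100 = 75.7%.

75.7%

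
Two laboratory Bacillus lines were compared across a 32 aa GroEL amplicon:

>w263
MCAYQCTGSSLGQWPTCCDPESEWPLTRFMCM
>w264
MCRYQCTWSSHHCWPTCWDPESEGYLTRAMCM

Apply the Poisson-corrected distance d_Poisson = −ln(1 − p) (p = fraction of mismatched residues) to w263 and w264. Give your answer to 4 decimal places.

Differing sites — 3:A/R; 8:G/W; 11:L/H; 12:G/H; 13:Q/C; 18:C/W; 24:W/G; 25:P/Y; 29:F/A.
p = 9/32 = 0.281250.
d = −ln(1 − 0.281250) = −ln(0.718750) = 0.3302.

0.3302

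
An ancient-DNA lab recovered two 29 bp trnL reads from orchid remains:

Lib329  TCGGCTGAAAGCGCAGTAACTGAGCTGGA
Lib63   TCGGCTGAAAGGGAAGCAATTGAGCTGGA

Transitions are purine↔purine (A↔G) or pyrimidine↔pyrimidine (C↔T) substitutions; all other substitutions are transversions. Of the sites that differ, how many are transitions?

2

Differing sites — 12:C/G (Tv); 14:C/A (Tv); 17:T/C (Ti); 20:C/T (Ti).
Of the 4 differences, 2 transitions and 2 transversions, so the answer is 2.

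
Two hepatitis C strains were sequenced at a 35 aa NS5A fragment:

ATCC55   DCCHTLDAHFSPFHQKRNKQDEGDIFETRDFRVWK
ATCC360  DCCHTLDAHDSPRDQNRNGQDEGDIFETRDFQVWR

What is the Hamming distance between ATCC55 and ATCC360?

The sequences differ at positions 10 (F/D), 13 (F/R), 14 (H/D), 16 (K/N), 19 (K/G), 32 (R/Q), 35 (K/R).
That gives 7 mismatches out of 35 aligned sites, so the Hamming distance is 7.

7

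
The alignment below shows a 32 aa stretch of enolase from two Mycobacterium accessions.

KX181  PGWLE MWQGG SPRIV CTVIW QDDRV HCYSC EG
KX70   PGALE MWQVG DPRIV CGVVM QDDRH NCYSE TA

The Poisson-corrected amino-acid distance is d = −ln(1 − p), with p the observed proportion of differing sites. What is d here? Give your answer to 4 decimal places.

0.4212

Differing sites — 3:W/A; 9:G/V; 11:S/D; 17:T/G; 19:I/V; 20:W/M; 25:V/H; 26:H/N; 30:C/E; 31:E/T; 32:G/A.
p = 11/32 = 0.343750.
d = −ln(1 − 0.343750) = −ln(0.656250) = 0.4212.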